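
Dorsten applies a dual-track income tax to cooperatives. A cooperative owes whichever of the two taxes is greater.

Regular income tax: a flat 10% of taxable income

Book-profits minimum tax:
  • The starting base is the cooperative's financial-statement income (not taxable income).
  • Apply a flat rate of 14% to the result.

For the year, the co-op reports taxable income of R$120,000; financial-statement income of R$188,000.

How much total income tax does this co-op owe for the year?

Regular income tax:
  R$120,000 × 10% = R$12,000

Book-profits minimum tax:
  Base (financial-statement income): R$188,000
  R$188,000 × 14% = R$26,320

R$26,320 > R$12,000, so the book-profits minimum tax is the binding amount.

R$26,320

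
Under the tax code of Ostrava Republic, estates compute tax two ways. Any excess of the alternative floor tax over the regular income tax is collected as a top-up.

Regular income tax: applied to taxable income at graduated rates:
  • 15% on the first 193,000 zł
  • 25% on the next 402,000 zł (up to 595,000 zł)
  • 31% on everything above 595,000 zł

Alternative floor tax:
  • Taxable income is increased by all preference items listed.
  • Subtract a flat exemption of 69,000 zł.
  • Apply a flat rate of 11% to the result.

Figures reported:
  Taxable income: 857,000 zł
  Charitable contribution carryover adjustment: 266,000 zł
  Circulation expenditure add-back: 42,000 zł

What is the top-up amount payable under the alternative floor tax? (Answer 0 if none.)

Alternative floor tax:
  Adjusted income: 857,000 zł + 266,000 zł + 42,000 zł = 1,165,000 zł
  Less exemption 69,000 zł → base 1,096,000 zł
  1,096,000 zł × 11% = 120,560 zł

Regular income tax:
  193,000 zł × 15% = 28,950 zł
  402,000 zł × 25% = 100,500 zł
  262,000 zł × 31% = 81,220 zł
  → 210,670 zł

120,560 zł ≤ 210,670 zł, so no add-on is due.

0 zł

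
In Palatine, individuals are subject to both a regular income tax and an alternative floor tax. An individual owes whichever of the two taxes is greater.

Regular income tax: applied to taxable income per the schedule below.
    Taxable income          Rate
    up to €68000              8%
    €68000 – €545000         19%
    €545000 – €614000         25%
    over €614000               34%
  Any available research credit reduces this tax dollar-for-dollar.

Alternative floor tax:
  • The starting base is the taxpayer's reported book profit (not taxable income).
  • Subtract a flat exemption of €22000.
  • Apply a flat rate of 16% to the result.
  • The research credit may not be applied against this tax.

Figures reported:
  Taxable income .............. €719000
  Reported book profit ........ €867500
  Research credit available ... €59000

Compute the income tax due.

€135280

Regular income tax:
  €68000 × 8% = €5440
  €477000 × 19% = €90630
  €69000 × 25% = €17250
  €105000 × 34% = €35700
  → €149020
  Less research credit €59000 → €90020

Alternative floor tax:
  Base (reported book profit): €867500
  Less exemption €22000 → base €845500
  €845500 × 16% = €135280

€135280 > €90020, so the alternative floor tax is the binding amount.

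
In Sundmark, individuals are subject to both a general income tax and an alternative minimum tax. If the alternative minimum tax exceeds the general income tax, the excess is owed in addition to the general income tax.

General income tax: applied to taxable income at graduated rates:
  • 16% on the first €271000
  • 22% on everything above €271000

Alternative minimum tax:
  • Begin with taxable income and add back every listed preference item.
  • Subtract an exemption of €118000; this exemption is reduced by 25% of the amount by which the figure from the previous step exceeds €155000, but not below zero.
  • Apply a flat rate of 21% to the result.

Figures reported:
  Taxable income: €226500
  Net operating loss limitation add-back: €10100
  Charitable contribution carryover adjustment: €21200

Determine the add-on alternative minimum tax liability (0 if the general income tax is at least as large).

Alternative minimum tax:
  Adjusted income: €226500 + €10100 + €21200 = €257800
  Exemption: €118000 − 25% × (€257800 − €155000) = €118000 − €25700 = €92300
  Base: €257800 − €92300 = €165500
  €165500 × 21% = €34755

General income tax:
  €226500 × 16% = €36240

€34755 ≤ €36240, so no add-on is due.

€0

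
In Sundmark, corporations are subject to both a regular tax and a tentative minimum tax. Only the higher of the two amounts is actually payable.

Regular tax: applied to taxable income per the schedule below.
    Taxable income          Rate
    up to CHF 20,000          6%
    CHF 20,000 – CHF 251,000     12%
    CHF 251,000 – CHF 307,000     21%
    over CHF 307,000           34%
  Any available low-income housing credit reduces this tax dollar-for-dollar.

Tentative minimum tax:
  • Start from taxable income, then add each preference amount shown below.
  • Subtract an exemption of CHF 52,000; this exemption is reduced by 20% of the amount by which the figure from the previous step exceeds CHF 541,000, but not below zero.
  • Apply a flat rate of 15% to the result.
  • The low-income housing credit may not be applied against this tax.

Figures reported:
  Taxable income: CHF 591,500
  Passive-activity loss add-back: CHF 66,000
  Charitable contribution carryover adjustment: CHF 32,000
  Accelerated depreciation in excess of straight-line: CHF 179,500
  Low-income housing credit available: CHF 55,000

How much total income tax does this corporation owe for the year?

CHF 130,350

Regular tax:
  CHF 20,000 × 6% = CHF 1,200
  CHF 231,000 × 12% = CHF 27,720
  CHF 56,000 × 21% = CHF 11,760
  CHF 284,500 × 34% = CHF 96,730
  → CHF 137,410
  Less low-income housing credit CHF 55,000 → CHF 82,410

Tentative minimum tax:
  Adjusted income: CHF 591,500 + CHF 66,000 + CHF 32,000 + CHF 179,500 = CHF 869,000
  Exemption: 20% × (CHF 869,000 − CHF 541,000) = CHF 65,600 ≥ CHF 52,000, so the exemption is fully phased out
  Base: CHF 869,000 − CHF 0 = CHF 869,000
  CHF 869,000 × 15% = CHF 130,350

CHF 130,350 > CHF 82,410, so the tentative minimum tax is the binding amount.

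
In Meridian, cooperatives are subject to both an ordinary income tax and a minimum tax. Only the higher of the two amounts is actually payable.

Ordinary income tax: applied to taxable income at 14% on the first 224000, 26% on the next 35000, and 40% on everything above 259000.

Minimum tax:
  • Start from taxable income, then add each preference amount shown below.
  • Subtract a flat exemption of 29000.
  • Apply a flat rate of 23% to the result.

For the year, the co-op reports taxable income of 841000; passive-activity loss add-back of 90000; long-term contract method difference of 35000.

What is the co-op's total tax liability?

Minimum tax:
  Adjusted income: 841000 + 90000 + 35000 = 966000
  Less exemption 29000 → base 937000
  937000 × 23% = 215510

Ordinary income tax:
  224000 × 14% = 31360
  35000 × 26% = 9100
  582000 × 40% = 232800
  → 273260

273260 > 215510, so the ordinary income tax governs.

273260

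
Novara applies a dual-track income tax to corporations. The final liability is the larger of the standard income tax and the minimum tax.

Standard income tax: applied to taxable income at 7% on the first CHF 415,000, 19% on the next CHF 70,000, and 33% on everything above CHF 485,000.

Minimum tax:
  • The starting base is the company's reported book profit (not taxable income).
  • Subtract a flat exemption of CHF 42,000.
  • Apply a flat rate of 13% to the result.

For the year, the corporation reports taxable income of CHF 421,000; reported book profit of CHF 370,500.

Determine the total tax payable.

Standard income tax:
  CHF 415,000 × 7% = CHF 29,050
  CHF 6,000 × 19% = CHF 1,140
  → CHF 30,190

Minimum tax:
  Base (reported book profit): CHF 370,500
  Less exemption CHF 42,000 → base CHF 328,500
  CHF 328,500 × 13% = CHF 42,705

CHF 42,705 > CHF 30,190, so the minimum tax is the binding amount.

CHF 42,705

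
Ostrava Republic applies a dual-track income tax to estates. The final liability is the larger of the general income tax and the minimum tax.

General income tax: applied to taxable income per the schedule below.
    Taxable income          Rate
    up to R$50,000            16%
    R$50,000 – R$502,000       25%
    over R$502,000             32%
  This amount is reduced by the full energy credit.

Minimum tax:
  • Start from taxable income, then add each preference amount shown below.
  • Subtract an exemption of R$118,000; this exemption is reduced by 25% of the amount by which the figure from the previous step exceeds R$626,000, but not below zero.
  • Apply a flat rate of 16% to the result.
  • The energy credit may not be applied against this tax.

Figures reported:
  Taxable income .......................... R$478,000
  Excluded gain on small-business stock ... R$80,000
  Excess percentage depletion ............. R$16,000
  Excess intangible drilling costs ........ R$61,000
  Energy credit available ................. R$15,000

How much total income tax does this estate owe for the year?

Minimum tax:
  Adjusted income: R$478,000 + R$80,000 + R$16,000 + R$61,000 = R$635,000
  Exemption: R$118,000 − 25% × (R$635,000 − R$626,000) = R$118,000 − R$2,250 = R$115,750
  Base: R$635,000 − R$115,750 = R$519,250
  R$519,250 × 16% = R$83,080

General income tax:
  R$50,000 × 16% = R$8,000
  R$428,000 × 25% = R$107,000
  → R$115,000
  Less energy credit R$15,000 → R$100,000

R$100,000 > R$83,080, so the general income tax governs.

R$100,000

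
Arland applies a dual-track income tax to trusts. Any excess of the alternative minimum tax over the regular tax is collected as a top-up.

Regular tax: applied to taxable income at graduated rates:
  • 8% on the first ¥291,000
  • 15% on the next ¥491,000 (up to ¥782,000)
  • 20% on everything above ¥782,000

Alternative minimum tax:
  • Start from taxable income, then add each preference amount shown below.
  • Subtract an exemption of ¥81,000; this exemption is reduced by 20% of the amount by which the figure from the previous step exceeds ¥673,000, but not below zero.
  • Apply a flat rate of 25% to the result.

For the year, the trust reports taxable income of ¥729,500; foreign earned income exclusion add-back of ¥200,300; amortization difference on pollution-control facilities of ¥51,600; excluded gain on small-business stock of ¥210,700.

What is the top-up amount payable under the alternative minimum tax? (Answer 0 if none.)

Alternative minimum tax:
  Adjusted income: ¥729,500 + ¥200,300 + ¥51,600 + ¥210,700 = ¥1,192,100
  Exemption: 20% × (¥1,192,100 − ¥673,000) = ¥103,820 ≥ ¥81,000, so the exemption is fully phased out
  Base: ¥1,192,100 − ¥0 = ¥1,192,100
  ¥1,192,100 × 25% = ¥298,025

Regular tax:
  ¥291,000 × 8% = ¥23,280
  ¥438,500 × 15% = ¥65,775
  → ¥89,055

Excess of alternative minimum tax over regular tax: ¥298,025 − ¥89,055 = ¥208,970.

¥208,970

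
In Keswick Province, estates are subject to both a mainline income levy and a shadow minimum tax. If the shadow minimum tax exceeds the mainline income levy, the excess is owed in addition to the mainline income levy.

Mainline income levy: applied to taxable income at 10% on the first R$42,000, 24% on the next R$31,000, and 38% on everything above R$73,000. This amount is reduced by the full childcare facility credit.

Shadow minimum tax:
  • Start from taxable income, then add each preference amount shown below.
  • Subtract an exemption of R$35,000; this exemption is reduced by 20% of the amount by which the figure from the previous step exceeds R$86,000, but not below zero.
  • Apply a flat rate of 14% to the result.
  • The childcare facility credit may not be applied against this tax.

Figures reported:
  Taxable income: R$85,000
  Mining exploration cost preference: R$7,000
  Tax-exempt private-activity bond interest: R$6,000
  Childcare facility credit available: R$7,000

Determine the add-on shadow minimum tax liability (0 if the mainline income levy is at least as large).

Mainline income levy:
  R$42,000 × 10% = R$4,200
  R$31,000 × 24% = R$7,440
  R$12,000 × 38% = R$4,560
  → R$16,200
  Less childcare facility credit R$7,000 → R$9,200

Shadow minimum tax:
  Adjusted income: R$85,000 + R$7,000 + R$6,000 = R$98,000
  Exemption: R$35,000 − 20% × (R$98,000 − R$86,000) = R$35,000 − R$2,400 = R$32,600
  Base: R$98,000 − R$32,600 = R$65,400
  R$65,400 × 14% = R$9,156

R$9,156 ≤ R$9,200, so no add-on is due.

R$0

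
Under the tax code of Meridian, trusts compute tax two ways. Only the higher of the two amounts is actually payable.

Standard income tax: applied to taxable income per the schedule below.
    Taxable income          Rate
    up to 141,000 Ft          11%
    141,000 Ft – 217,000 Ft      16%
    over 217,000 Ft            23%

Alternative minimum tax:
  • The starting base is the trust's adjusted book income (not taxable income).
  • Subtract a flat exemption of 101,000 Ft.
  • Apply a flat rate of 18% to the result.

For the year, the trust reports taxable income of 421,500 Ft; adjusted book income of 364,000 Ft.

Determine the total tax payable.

74,705 Ft

Alternative minimum tax:
  Base (adjusted book income): 364,000 Ft
  Less exemption 101,000 Ft → base 263,000 Ft
  263,000 Ft × 18% = 47,340 Ft

Standard income tax:
  141,000 Ft × 11% = 15,510 Ft
  76,000 Ft × 16% = 12,160 Ft
  204,500 Ft × 23% = 47,035 Ft
  → 74,705 Ft

74,705 Ft > 47,340 Ft, so the standard income tax governs.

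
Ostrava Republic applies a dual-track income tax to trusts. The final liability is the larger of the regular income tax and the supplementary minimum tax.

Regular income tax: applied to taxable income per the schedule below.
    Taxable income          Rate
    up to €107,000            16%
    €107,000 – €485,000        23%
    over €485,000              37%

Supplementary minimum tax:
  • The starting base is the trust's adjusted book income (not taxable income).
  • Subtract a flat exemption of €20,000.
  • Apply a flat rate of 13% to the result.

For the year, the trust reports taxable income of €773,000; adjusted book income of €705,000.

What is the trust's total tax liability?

€210,620

Regular income tax:
  €107,000 × 16% = €17,120
  €378,000 × 23% = €86,940
  €288,000 × 37% = €106,560
  → €210,620

Supplementary minimum tax:
  Base (adjusted book income): €705,000
  Less exemption €20,000 → base €685,000
  €685,000 × 13% = €89,050

€210,620 > €89,050, so the regular income tax governs.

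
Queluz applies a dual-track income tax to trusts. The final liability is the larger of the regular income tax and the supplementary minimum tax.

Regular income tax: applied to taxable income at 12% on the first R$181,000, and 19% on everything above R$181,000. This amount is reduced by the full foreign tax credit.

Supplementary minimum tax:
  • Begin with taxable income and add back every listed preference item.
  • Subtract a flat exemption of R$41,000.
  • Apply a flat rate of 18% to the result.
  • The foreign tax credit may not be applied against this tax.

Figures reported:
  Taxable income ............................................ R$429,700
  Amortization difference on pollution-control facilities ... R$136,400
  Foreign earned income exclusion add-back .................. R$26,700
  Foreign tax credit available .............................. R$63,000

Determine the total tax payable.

Supplementary minimum tax:
  Adjusted income: R$429,700 + R$136,400 + R$26,700 = R$592,800
  Less exemption R$41,000 → base R$551,800
  R$551,800 × 18% = R$99,324

Regular income tax:
  R$181,000 × 12% = R$21,720
  R$248,700 × 19% = R$47,253
  → R$68,973
  Less foreign tax credit R$63,000 → R$5,973

R$99,324 > R$5,973, so the supplementary minimum tax is the binding amount.

R$99,324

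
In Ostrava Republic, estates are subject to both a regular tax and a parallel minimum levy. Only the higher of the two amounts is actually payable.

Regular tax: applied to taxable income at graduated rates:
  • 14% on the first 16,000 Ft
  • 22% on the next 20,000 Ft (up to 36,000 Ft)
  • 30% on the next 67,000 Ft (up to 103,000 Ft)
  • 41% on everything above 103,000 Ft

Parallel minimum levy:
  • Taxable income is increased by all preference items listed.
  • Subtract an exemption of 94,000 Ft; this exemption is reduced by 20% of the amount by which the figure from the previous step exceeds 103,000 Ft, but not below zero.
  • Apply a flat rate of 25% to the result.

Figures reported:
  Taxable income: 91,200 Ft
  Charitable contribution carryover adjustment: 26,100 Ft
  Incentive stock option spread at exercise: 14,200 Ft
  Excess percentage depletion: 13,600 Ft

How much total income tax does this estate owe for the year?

23,200 Ft

Parallel minimum levy:
  Adjusted income: 91,200 Ft + 26,100 Ft + 14,200 Ft + 13,600 Ft = 145,100 Ft
  Exemption: 94,000 Ft − 20% × (145,100 Ft − 103,000 Ft) = 94,000 Ft − 8,420 Ft = 85,580 Ft
  Base: 145,100 Ft − 85,580 Ft = 59,520 Ft
  59,520 Ft × 25% = 14,880 Ft

Regular tax:
  16,000 Ft × 14% = 2,240 Ft
  20,000 Ft × 22% = 4,400 Ft
  55,200 Ft × 30% = 16,560 Ft
  → 23,200 Ft

23,200 Ft > 14,880 Ft, so the regular tax governs.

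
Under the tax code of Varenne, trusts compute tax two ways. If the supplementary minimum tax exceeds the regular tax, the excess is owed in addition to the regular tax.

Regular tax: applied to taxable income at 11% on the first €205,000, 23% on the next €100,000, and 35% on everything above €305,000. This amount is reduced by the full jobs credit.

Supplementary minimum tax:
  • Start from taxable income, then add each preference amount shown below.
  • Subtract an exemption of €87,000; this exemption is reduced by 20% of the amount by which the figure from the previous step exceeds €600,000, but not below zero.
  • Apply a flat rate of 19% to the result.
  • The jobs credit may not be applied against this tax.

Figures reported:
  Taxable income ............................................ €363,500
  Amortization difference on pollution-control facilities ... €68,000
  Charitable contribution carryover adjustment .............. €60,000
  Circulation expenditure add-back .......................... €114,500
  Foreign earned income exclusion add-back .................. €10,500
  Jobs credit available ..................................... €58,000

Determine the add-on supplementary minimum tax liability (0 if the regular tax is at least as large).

Supplementary minimum tax:
  Adjusted income: €363,500 + €68,000 + €60,000 + €114,500 + €10,500 = €616,500
  Exemption: €87,000 − 20% × (€616,500 − €600,000) = €87,000 − €3,300 = €83,700
  Base: €616,500 − €83,700 = €532,800
  €532,800 × 19% = €101,232

Regular tax:
  €205,000 × 11% = €22,550
  €100,000 × 23% = €23,000
  €58,500 × 35% = €20,475
  → €66,025
  Less jobs credit €58,000 → €8,025

Excess of supplementary minimum tax over regular tax: €101,232 − €8,025 = €93,207.

€93,207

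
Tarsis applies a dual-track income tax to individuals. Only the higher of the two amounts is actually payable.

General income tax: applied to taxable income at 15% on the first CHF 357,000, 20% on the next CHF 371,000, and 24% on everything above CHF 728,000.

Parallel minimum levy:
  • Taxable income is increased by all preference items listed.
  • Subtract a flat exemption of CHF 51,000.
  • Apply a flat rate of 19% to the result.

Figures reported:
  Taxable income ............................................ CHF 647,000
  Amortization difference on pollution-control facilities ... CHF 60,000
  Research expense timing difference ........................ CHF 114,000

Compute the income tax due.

CHF 146,300

Parallel minimum levy:
  Adjusted income: CHF 647,000 + CHF 60,000 + CHF 114,000 = CHF 821,000
  Less exemption CHF 51,000 → base CHF 770,000
  CHF 770,000 × 19% = CHF 146,300

General income tax:
  CHF 357,000 × 15% = CHF 53,550
  CHF 290,000 × 20% = CHF 58,000
  → CHF 111,550

CHF 146,300 > CHF 111,550, so the parallel minimum levy is the binding amount.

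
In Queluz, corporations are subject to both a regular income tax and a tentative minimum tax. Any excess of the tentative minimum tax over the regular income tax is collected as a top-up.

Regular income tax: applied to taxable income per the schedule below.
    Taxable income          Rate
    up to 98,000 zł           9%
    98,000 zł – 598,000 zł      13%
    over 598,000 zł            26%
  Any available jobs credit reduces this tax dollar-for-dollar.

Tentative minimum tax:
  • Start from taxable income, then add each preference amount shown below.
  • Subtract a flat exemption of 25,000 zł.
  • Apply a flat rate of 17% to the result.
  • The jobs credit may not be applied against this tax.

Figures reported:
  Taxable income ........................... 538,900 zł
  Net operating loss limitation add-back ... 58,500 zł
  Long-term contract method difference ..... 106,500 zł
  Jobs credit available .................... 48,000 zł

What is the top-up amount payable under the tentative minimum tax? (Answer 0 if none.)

97,276 zł

Tentative minimum tax:
  Adjusted income: 538,900 zł + 58,500 zł + 106,500 zł = 703,900 zł
  Less exemption 25,000 zł → base 678,900 zł
  678,900 zł × 17% = 115,413 zł

Regular income tax:
  98,000 zł × 9% = 8,820 zł
  440,900 zł × 13% = 57,317 zł
  → 66,137 zł
  Less jobs credit 48,000 zł → 18,137 zł

Excess of tentative minimum tax over regular income tax: 115,413 zł − 18,137 zł = 97,276 zł.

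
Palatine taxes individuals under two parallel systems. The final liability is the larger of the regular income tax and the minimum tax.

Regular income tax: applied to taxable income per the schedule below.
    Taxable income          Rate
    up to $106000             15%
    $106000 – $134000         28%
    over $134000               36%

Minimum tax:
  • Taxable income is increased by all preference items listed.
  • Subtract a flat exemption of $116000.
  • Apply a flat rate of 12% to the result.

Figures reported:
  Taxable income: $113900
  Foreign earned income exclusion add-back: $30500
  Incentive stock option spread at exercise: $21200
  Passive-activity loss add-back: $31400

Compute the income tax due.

$18112

Regular income tax:
  $106000 × 15% = $15900
  $7900 × 28% = $2212
  → $18112

Minimum tax:
  Adjusted income: $113900 + $30500 + $21200 + $31400 = $197000
  Less exemption $116000 → base $81000
  $81000 × 12% = $9720

$18112 > $9720, so the regular income tax governs.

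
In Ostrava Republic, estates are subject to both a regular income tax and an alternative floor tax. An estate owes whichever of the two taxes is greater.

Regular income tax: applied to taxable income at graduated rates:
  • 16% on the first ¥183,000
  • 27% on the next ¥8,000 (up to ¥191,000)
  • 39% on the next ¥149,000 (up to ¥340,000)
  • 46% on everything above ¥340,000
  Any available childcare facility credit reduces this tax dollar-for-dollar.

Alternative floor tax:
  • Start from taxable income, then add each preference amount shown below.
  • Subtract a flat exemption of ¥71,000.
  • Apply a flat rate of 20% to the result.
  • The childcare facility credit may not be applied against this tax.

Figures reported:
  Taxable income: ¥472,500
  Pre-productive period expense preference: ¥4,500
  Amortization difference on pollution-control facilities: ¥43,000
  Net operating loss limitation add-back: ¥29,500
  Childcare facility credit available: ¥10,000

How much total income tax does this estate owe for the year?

¥140,500

Alternative floor tax:
  Adjusted income: ¥472,500 + ¥4,500 + ¥43,000 + ¥29,500 = ¥549,500
  Less exemption ¥71,000 → base ¥478,500
  ¥478,500 × 20% = ¥95,700

Regular income tax:
  ¥183,000 × 16% = ¥29,280
  ¥8,000 × 27% = ¥2,160
  ¥149,000 × 39% = ¥58,110
  ¥132,500 × 46% = ¥60,950
  → ¥150,500
  Less childcare facility credit ¥10,000 → ¥140,500

¥140,500 > ¥95,700, so the regular income tax governs.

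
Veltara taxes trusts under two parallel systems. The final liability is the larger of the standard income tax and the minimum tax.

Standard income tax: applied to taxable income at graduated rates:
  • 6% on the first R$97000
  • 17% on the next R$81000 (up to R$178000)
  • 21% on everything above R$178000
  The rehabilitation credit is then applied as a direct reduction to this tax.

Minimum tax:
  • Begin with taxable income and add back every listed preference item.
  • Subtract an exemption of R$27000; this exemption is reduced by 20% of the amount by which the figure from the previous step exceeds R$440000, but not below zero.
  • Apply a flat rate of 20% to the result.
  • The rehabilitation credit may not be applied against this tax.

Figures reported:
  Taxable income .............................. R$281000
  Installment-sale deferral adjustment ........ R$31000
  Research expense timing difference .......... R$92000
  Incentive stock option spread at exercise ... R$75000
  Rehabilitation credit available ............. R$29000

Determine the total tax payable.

R$91960

Minimum tax:
  Adjusted income: R$281000 + R$31000 + R$92000 + R$75000 = R$479000
  Exemption: R$27000 − 20% × (R$479000 − R$440000) = R$27000 − R$7800 = R$19200
  Base: R$479000 − R$19200 = R$459800
  R$459800 × 20% = R$91960

Standard income tax:
  R$97000 × 6% = R$5820
  R$81000 × 17% = R$13770
  R$103000 × 21% = R$21630
  → R$41220
  Less rehabilitation credit R$29000 → R$12220

R$91960 > R$12220, so the minimum tax is the binding amount.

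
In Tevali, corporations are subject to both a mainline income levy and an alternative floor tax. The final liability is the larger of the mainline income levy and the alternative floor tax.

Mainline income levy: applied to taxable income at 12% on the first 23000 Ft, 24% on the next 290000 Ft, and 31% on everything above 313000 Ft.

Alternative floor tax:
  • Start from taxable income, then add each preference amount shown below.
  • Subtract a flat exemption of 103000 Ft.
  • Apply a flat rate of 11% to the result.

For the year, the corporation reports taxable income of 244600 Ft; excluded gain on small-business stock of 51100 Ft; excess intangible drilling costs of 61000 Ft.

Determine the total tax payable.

Alternative floor tax:
  Adjusted income: 244600 Ft + 51100 Ft + 61000 Ft = 356700 Ft
  Less exemption 103000 Ft → base 253700 Ft
  253700 Ft × 11% = 27907 Ft

Mainline income levy:
  23000 Ft × 12% = 2760 Ft
  221600 Ft × 24% = 53184 Ft
  → 55944 Ft

55944 Ft > 27907 Ft, so the mainline income levy governs.

55944 Ft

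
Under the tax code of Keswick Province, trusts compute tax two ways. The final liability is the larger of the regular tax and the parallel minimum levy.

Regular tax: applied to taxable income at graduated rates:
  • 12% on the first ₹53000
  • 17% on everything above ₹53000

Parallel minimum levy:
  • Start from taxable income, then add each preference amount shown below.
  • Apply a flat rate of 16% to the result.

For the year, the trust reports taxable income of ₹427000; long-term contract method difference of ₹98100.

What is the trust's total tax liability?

Parallel minimum levy:
  Adjusted income: ₹427000 + ₹98100 = ₹525100
  ₹525100 × 16% = ₹84016

Regular tax:
  ₹53000 × 12% = ₹6360
  ₹374000 × 17% = ₹63580
  → ₹69940

₹84016 > ₹69940, so the parallel minimum levy is the binding amount.

₹84016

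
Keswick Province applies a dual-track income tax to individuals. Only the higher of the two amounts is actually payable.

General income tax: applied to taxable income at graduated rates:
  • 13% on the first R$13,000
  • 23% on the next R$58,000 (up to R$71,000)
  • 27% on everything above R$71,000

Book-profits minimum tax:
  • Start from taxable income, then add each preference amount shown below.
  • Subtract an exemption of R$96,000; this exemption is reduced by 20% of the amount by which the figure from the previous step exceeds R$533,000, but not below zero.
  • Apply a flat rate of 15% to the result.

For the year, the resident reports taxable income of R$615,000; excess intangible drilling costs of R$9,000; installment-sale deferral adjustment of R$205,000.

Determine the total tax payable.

Book-profits minimum tax:
  Adjusted income: R$615,000 + R$9,000 + R$205,000 = R$829,000
  Exemption: R$96,000 − 20% × (R$829,000 − R$533,000) = R$96,000 − R$59,200 = R$36,800
  Base: R$829,000 − R$36,800 = R$792,200
  R$792,200 × 15% = R$118,830

General income tax:
  R$13,000 × 13% = R$1,690
  R$58,000 × 23% = R$13,340
  R$544,000 × 27% = R$146,880
  → R$161,910

R$161,910 > R$118,830, so the general income tax governs.

R$161,910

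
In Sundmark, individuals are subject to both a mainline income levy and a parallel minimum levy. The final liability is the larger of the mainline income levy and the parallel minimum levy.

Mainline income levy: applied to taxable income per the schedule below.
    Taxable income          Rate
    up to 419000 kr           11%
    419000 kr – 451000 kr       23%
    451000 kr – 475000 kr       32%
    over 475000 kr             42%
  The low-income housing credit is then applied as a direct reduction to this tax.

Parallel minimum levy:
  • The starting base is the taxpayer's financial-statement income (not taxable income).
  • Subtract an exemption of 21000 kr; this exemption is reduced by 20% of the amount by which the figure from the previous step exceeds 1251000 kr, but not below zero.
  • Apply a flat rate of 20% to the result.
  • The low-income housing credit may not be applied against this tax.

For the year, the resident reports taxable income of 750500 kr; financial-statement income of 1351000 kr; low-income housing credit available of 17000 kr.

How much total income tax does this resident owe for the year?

270000 kr

Parallel minimum levy:
  Base (financial-statement income): 1351000 kr
  Exemption: 21000 kr − 20% × (1351000 kr − 1251000 kr) = 21000 kr − 20000 kr = 1000 kr
  Base: 1351000 kr − 1000 kr = 1350000 kr
  1350000 kr × 20% = 270000 kr

Mainline income levy:
  419000 kr × 11% = 46090 kr
  32000 kr × 23% = 7360 kr
  24000 kr × 32% = 7680 kr
  275500 kr × 42% = 115710 kr
  → 176840 kr
  Less low-income housing credit 17000 kr → 159840 kr

270000 kr > 159840 kr, so the parallel minimum levy is the binding amount.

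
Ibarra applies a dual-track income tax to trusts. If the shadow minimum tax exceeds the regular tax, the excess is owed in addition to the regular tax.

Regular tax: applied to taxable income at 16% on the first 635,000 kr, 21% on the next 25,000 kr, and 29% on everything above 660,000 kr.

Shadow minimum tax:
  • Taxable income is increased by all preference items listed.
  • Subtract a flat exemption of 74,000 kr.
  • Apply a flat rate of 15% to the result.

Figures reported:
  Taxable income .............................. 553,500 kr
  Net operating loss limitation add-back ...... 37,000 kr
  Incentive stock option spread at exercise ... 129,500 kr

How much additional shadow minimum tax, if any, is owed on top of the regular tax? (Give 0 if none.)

Regular tax:
  553,500 kr × 16% = 88,560 kr

Shadow minimum tax:
  Adjusted income: 553,500 kr + 37,000 kr + 129,500 kr = 720,000 kr
  Less exemption 74,000 kr → base 646,000 kr
  646,000 kr × 15% = 96,900 kr

Excess of shadow minimum tax over regular tax: 96,900 kr − 88,560 kr = 8,340 kr.

8,340 kr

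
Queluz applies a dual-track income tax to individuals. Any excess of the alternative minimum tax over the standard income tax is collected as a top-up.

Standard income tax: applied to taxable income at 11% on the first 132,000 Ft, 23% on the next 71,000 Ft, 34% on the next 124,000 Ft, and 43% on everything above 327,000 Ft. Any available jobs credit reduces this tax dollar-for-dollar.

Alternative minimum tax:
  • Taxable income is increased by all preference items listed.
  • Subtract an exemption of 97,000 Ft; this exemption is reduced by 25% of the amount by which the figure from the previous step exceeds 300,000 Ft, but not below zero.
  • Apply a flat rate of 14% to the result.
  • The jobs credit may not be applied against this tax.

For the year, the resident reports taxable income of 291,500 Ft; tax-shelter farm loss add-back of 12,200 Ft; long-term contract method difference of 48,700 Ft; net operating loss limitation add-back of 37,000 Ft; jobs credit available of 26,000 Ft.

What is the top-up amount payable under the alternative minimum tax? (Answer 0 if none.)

Standard income tax:
  132,000 Ft × 11% = 14,520 Ft
  71,000 Ft × 23% = 16,330 Ft
  88,500 Ft × 34% = 30,090 Ft
  → 60,940 Ft
  Less jobs credit 26,000 Ft → 34,940 Ft

Alternative minimum tax:
  Adjusted income: 291,500 Ft + 12,200 Ft + 48,700 Ft + 37,000 Ft = 389,400 Ft
  Exemption: 97,000 Ft − 25% × (389,400 Ft − 300,000 Ft) = 97,000 Ft − 22,350 Ft = 74,650 Ft
  Base: 389,400 Ft − 74,650 Ft = 314,750 Ft
  314,750 Ft × 14% = 44,065 Ft

Excess of alternative minimum tax over standard income tax: 44,065 Ft − 34,940 Ft = 9,125 Ft.

9,125 Ft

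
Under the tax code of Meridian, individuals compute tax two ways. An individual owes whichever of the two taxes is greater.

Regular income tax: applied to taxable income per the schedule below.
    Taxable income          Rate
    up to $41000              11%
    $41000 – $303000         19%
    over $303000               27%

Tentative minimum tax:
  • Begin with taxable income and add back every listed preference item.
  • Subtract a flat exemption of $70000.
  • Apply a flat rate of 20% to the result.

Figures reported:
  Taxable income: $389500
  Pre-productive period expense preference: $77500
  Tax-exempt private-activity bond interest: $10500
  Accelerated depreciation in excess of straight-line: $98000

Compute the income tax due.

$101100

Regular income tax:
  $41000 × 11% = $4510
  $262000 × 19% = $49780
  $86500 × 27% = $23355
  → $77645

Tentative minimum tax:
  Adjusted income: $389500 + $77500 + $10500 + $98000 = $575500
  Less exemption $70000 → base $505500
  $505500 × 20% = $101100

$101100 > $77645, so the tentative minimum tax is the binding amount.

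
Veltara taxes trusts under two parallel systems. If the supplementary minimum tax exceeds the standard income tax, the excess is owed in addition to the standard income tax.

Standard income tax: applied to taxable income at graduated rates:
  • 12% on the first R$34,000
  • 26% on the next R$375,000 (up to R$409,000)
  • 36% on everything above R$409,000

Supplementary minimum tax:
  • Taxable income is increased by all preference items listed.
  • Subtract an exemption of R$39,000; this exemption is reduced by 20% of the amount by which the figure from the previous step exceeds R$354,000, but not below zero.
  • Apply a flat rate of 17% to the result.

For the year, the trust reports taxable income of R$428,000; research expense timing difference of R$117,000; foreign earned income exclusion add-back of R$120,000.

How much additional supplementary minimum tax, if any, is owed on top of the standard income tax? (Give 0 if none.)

R$4,630

Supplementary minimum tax:
  Adjusted income: R$428,000 + R$117,000 + R$120,000 = R$665,000
  Exemption: 20% × (R$665,000 − R$354,000) = R$62,200 ≥ R$39,000, so the exemption is fully phased out
  Base: R$665,000 − R$0 = R$665,000
  R$665,000 × 17% = R$113,050

Standard income tax:
  R$34,000 × 12% = R$4,080
  R$375,000 × 26% = R$97,500
  R$19,000 × 36% = R$6,840
  → R$108,420

Excess of supplementary minimum tax over standard income tax: R$113,050 − R$108,420 = R$4,630.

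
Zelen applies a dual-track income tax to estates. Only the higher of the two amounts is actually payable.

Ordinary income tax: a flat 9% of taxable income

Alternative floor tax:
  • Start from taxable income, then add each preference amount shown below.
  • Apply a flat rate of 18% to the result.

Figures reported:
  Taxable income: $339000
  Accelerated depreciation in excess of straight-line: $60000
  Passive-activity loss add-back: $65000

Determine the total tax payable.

$83520

Alternative floor tax:
  Adjusted income: $339000 + $60000 + $65000 = $464000
  $464000 × 18% = $83520

Ordinary income tax:
  $339000 × 9% = $30510

$83520 > $30510, so the alternative floor tax is the binding amount.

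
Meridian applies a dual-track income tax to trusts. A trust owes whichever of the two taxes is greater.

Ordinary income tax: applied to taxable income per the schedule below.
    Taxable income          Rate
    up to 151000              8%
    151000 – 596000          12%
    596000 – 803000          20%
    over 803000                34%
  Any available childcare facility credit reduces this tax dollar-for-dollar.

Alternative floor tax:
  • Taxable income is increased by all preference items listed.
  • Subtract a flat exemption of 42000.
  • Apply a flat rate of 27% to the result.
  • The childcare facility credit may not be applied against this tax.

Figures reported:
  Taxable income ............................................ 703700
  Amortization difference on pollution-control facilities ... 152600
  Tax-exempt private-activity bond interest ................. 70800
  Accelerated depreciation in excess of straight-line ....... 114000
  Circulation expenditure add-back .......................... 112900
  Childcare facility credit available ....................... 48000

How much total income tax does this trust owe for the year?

Ordinary income tax:
  151000 × 8% = 12080
  445000 × 12% = 53400
  107700 × 20% = 21540
  → 87020
  Less childcare facility credit 48000 → 39020

Alternative floor tax:
  Adjusted income: 703700 + 152600 + 70800 + 114000 + 112900 = 1154000
  Less exemption 42000 → base 1112000
  1112000 × 27% = 300240

300240 > 39020, so the alternative floor tax is the binding amount.

300240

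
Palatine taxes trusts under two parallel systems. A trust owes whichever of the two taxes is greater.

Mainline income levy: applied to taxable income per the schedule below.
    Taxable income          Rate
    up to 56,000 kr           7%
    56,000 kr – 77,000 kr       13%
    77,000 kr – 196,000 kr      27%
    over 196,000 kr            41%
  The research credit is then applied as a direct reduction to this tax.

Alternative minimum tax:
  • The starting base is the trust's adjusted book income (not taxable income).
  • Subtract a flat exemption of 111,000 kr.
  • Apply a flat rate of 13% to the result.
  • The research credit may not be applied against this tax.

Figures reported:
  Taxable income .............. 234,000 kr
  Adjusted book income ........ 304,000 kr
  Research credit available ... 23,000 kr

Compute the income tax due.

31,360 kr

Mainline income levy:
  56,000 kr × 7% = 3,920 kr
  21,000 kr × 13% = 2,730 kr
  119,000 kr × 27% = 32,130 kr
  38,000 kr × 41% = 15,580 kr
  → 54,360 kr
  Less research credit 23,000 kr → 31,360 kr

Alternative minimum tax:
  Base (adjusted book income): 304,000 kr
  Less exemption 111,000 kr → base 193,000 kr
  193,000 kr × 13% = 25,090 kr

31,360 kr > 25,090 kr, so the mainline income levy governs.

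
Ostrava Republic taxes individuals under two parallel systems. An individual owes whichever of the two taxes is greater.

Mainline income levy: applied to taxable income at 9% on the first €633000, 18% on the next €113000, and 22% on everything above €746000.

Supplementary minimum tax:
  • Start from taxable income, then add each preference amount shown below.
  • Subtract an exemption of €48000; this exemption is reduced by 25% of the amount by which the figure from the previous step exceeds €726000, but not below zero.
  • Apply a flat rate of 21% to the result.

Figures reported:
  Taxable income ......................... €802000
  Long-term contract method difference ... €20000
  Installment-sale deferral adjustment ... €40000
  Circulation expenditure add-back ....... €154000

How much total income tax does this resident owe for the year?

€213360

Mainline income levy:
  €633000 × 9% = €56970
  €113000 × 18% = €20340
  €56000 × 22% = €12320
  → €89630

Supplementary minimum tax:
  Adjusted income: €802000 + €20000 + €40000 + €154000 = €1016000
  Exemption: 25% × (€1016000 − €726000) = €72500 ≥ €48000, so the exemption is fully phased out
  Base: €1016000 − €0 = €1016000
  €1016000 × 21% = €213360

€213360 > €89630, so the supplementary minimum tax is the binding amount.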